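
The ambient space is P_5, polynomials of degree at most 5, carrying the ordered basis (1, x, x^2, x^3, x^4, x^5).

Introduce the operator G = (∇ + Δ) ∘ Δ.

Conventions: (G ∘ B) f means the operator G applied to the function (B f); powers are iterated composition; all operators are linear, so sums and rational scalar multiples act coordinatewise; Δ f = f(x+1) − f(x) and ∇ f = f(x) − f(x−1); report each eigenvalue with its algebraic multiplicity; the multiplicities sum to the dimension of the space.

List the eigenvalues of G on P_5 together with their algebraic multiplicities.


λ = 0 (multiplicity 6)

image of 1: 0
image of x: 0
image of x^2: 4
image of x^3: 12x + 6
image of x^4: 24x^2 + 24x + 16
image of x^5: 40x^3 + 60x^2 + 80x + 30
the matrix is upper triangular; its diagonal is (0, 0, 0, 0, 0, 0)
for a triangular matrix the eigenvalues are the diagonal entries, with algebraic multiplicity their repetition count


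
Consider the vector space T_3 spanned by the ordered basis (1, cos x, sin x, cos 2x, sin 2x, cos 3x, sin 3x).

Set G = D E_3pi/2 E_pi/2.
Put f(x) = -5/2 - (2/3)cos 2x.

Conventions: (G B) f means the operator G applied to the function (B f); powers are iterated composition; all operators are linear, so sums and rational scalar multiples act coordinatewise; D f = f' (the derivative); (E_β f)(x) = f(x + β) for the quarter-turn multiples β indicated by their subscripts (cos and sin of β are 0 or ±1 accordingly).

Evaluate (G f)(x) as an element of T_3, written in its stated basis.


the result is g(x) = (4/3)sin 2x

E_pi/2 f = -5/2 + (2/3)cos 2x
E_3pi/2 E_pi/2 f = -5/2 - (2/3)cos 2x
D E_3pi/2 E_pi/2 f = (4/3)sin 2x


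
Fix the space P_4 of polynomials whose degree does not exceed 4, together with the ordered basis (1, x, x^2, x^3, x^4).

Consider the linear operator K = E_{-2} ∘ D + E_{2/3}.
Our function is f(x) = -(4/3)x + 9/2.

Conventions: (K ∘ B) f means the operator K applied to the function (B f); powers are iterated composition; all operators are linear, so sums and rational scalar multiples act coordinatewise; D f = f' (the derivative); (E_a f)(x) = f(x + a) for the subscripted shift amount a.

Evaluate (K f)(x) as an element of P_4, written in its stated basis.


D f = -4/3
E_{-2} D f = -4/3
E_{2/3} f = -(4/3)x + 65/18
(E_{-2} ∘ D + E_{2/3}) f = -(4/3)x + 41/18

the result is g(x) = -(4/3)x + 41/18


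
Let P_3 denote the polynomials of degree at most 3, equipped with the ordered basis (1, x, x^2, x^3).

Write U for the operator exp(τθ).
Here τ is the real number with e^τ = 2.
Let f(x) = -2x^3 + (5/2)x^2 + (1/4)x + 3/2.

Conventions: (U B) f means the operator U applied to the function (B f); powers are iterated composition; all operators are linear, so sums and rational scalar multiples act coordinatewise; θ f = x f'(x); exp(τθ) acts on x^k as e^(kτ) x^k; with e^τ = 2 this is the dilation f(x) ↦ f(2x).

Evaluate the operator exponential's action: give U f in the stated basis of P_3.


g(x) = -16x^3 + 10x^2 + (1/2)x + 3/2

exp(τθ) x^k = e^(kτ) x^k; with e^τ = 2 this sends x^k to 2^k x^k
x ↦ 2 x
x^2 ↦ 4 x^2
x^3 ↦ 8 x^3
applying this coordinatewise to f: exp(τθ) f = -16x^3 + 10x^2 + (1/2)x + 3/2


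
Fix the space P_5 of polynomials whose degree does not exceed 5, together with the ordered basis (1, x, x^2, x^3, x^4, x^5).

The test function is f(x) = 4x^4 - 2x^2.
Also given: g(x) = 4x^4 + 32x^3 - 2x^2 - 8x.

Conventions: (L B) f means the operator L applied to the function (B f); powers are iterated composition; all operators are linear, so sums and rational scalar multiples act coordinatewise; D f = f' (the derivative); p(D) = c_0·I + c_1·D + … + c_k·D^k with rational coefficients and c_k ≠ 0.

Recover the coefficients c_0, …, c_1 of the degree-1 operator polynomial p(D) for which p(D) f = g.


p(D) = I + 2·D, i.e. c_0 = 1, c_1 = 2

D^0 f = 4x^4 - 2x^2
D^1 f = 16x^3 - 4x
matching coefficients of g against c_0 f + c_1 Df + … from the top degree down determines the c_i
solution: c_0 = 1, c_1 = 2


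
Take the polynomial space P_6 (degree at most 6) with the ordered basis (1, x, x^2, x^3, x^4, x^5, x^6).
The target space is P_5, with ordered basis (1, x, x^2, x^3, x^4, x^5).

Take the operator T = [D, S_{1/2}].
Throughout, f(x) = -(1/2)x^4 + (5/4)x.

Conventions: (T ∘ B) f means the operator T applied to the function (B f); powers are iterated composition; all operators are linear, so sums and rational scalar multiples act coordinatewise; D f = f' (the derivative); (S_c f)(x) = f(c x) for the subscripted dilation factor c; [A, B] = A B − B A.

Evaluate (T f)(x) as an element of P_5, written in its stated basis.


S_{1/2} f = -(1/32)x^4 + (5/8)x
D S_{1/2} f = -(1/8)x^3 + 5/8
D f = -2x^3 + 5/4
S_{1/2} D f = -(1/4)x^3 + 5/4
[D, S_{1/2}] f = (1/8)x^3 - 5/8

the result is g(x) = (1/8)x^3 - 5/8


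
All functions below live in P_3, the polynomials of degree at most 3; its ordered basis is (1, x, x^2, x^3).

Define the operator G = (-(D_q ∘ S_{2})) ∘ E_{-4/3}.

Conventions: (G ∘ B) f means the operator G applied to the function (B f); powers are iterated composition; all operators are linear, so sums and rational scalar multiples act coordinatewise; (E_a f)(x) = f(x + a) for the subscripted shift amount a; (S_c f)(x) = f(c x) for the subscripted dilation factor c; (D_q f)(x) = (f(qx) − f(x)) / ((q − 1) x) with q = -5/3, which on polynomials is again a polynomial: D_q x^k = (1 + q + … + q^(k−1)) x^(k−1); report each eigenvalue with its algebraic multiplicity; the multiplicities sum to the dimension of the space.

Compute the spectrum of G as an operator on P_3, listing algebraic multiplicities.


image of 1: 0
image of x: -2
image of x^2: (8/3)x + 16/3
image of x^3: -(152/9)x^2 - (32/3)x - 32/3
the matrix is upper triangular; its diagonal is (0, 0, 0, 0)
for a triangular matrix the eigenvalues are the diagonal entries, with algebraic multiplicity their repetition count

λ = 0 (multiplicity 4)


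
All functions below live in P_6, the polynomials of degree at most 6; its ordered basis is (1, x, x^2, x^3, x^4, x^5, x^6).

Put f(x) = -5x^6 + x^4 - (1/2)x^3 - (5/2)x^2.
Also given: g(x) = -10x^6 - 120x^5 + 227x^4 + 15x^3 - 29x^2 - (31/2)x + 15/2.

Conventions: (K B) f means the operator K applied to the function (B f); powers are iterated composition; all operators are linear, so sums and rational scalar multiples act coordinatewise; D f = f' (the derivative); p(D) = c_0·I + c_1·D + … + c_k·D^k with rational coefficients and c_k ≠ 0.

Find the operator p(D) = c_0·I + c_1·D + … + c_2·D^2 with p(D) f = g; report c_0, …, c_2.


D^0 f = -5x^6 + x^4 - (1/2)x^3 - (5/2)x^2
D^1 f = -30x^5 + 4x^3 - (3/2)x^2 - 5x
D^2 f = -150x^4 + 12x^2 - 3x - 5
matching coefficients of g against c_0 f + c_1 Df + … from the top degree down determines the c_i
solution: c_0 = 2, c_1 = 4, c_2 = -3/2

c_0 = 2, c_1 = 4, c_2 = -3/2


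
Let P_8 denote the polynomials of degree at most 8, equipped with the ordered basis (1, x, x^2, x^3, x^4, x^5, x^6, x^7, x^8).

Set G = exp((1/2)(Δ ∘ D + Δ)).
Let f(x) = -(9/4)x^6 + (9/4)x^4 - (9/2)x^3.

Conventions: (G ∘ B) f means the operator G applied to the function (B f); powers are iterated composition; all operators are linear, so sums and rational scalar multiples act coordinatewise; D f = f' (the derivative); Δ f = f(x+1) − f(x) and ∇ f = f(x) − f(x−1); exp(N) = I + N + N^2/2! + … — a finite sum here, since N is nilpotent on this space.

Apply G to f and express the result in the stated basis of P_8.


order-1 term: -(27/4)x^5 - (405/8)x^4 - (171/2)x^3 - (567/8)x^2 - (171/4)x - 45/4
order-2 term: -(135/16)x^4 - (405/4)x^3 - (5751/16)x^2 - (945/2)x - 891/4
order-3 term: -(45/8)x^3 - (1215/16)x^2 - (4707/16)x - 333
order-4 term: -(135/64)x^2 - (405/16)x - 1089/16
order-5 term: -(27/64)x - 405/128
order-6 term: -9/256
the series for exp((1/2)(Δ ∘ D + Δ)) f terminates at order 6
exp((1/2)(Δ ∘ D + Δ)) f = -(9/4)x^6 - (27/4)x^5 - (909/16)x^4 - (1575/8)x^3 - (32535/64)x^2 - (53451/64)x - 163395/256

g(x) = -(9/4)x^6 - (27/4)x^5 - (909/16)x^4 - (1575/8)x^3 - (32535/64)x^2 - (53451/64)x - 163395/256


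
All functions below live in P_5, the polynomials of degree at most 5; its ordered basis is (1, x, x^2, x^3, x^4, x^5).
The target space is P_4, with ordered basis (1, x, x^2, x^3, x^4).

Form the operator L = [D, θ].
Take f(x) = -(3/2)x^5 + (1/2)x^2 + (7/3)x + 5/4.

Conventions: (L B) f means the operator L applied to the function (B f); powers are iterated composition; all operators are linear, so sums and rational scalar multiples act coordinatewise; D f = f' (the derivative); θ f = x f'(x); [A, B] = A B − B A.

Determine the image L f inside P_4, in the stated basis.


θ f = -(15/2)x^5 + x^2 + (7/3)x
D θ f = -(75/2)x^4 + 2x + 7/3
D f = -(15/2)x^4 + x + 7/3
θ D f = -30x^4 + x
[D, θ] f = -(15/2)x^4 + x + 7/3

the result is g(x) = -(15/2)x^4 + x + 7/3


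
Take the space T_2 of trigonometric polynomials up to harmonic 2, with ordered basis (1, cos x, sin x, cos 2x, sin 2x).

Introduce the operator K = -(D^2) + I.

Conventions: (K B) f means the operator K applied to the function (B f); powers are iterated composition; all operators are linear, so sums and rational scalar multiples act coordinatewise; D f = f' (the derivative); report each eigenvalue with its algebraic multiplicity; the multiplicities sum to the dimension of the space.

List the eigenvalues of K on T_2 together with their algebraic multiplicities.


image of 1: 1
image of cos x: 2cos x
image of sin x: 2sin x
image of cos 2x: 5cos 2x
image of sin 2x: 5sin 2x
the matrix is diagonal; its diagonal is (1, 2, 2, 5, 5)
for a triangular matrix the eigenvalues are the diagonal entries, with algebraic multiplicity their repetition count

λ = 1 (multiplicity 1), λ = 2 (multiplicity 2), λ = 5 (multiplicity 2)


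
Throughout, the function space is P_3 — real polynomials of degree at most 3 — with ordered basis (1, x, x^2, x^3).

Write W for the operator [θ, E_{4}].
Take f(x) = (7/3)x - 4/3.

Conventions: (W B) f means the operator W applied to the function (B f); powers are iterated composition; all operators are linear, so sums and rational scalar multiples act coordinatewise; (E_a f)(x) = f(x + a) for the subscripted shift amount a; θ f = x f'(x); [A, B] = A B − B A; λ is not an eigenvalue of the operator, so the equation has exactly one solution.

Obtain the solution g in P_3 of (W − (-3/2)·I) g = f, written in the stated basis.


the image equals g(x) = (14/9)x + 88/27

write g with unknown coordinates in the stated basis and equate coefficients in (W − (-3/2)·I) g = f
solving from the highest basis element down gives g = (14/9)x + 88/27
check: W g = -56/9
so W g − (-3/2)·g = (7/3)x - 4/3 = f ✓


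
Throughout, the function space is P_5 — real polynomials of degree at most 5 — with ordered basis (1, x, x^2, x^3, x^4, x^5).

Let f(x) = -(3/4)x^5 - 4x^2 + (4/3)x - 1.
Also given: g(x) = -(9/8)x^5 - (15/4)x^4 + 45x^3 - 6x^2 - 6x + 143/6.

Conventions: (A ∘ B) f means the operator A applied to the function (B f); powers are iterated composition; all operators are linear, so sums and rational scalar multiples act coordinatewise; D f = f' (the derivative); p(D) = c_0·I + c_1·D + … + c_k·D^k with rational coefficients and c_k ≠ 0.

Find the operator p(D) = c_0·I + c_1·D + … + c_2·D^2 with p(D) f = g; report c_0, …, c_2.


D^0 f = -(3/4)x^5 - 4x^2 + (4/3)x - 1
D^1 f = -(15/4)x^4 - 8x + 4/3
D^2 f = -15x^3 - 8
matching coefficients of g against c_0 f + c_1 Df + … from the top degree down determines the c_i
solution: c_0 = 3/2, c_1 = 1, c_2 = -3

c_0 = 3/2, c_1 = 1, c_2 = -3


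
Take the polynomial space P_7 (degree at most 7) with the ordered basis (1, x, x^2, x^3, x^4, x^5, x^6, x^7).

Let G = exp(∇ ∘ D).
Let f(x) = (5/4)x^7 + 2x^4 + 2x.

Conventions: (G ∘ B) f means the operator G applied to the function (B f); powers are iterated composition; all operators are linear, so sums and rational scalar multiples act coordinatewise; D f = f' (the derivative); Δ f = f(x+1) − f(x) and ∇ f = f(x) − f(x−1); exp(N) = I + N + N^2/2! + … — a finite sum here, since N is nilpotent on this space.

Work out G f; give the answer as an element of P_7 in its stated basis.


the image equals g(x) = (5/4)x^7 + (105/2)x^5 - (517/4)x^4 + 700x^3 - (6729/4)x^2 + 2918x - 9357/4

order-1 term: (105/2)x^5 - (525/4)x^4 + 175x^3 - (429/4)x^2 + (57/2)x - 3/4
order-2 term: 525x^3 - 1575x^2 + (3675/2)x - 1527/2
order-3 term: 1050x - 1575
the series for exp(∇ ∘ D) f terminates at order 3
exp(∇ ∘ D) f = (5/4)x^7 + (105/2)x^5 - (517/4)x^4 + 700x^3 - (6729/4)x^2 + 2918x - 9357/4


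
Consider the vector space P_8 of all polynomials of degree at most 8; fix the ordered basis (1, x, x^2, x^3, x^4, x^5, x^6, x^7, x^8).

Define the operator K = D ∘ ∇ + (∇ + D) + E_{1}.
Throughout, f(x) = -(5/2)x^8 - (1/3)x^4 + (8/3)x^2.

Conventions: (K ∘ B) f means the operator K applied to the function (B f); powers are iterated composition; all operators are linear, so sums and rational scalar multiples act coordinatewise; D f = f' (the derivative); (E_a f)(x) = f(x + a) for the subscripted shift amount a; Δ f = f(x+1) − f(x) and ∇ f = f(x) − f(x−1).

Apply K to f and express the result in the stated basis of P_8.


∇ f = -20x^7 + 70x^6 - 140x^5 + 175x^4 - (424/3)x^3 + 72x^2 - 16x + 1/6
D ∇ f = -140x^6 + 420x^5 - 700x^4 + 700x^3 - 424x^2 + 144x - 16
∇ f = -20x^7 + 70x^6 - 140x^5 + 175x^4 - (424/3)x^3 + 72x^2 - 16x + 1/6
D f = -20x^7 - (4/3)x^3 + (16/3)x
(∇ + D) f = -40x^7 + 70x^6 - 140x^5 + 175x^4 - (428/3)x^3 + 72x^2 - (32/3)x + 1/6
E_{1} f = -(5/2)x^8 - 20x^7 - 70x^6 - 140x^5 - (526/3)x^4 - (424/3)x^3 - (208/3)x^2 - 16x - 1/6
(D ∘ ∇ + (∇ + D) + E_{1}) f = -(5/2)x^8 - 60x^7 - 140x^6 + 140x^5 - (2101/3)x^4 + 416x^3 - (1264/3)x^2 + (352/3)x - 16

the image equals g(x) = -(5/2)x^8 - 60x^7 - 140x^6 + 140x^5 - (2101/3)x^4 + 416x^3 - (1264/3)x^2 + (352/3)x - 16


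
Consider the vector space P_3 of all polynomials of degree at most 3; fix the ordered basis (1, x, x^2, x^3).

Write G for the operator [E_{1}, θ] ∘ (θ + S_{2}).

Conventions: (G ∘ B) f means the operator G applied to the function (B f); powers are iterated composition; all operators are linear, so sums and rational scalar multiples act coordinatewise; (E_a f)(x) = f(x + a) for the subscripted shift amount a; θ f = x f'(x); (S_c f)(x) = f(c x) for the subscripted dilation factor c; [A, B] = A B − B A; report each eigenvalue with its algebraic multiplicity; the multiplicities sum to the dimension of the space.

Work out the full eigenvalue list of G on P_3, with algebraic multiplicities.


λ = 0 (multiplicity 4)

image of 1: 0
image of x: 3
image of x^2: 12x + 12
image of x^3: 33x^2 + 66x + 33
the matrix is upper triangular; its diagonal is (0, 0, 0, 0)
for a triangular matrix the eigenvalues are the diagonal entries, with algebraic multiplicity their repetition count


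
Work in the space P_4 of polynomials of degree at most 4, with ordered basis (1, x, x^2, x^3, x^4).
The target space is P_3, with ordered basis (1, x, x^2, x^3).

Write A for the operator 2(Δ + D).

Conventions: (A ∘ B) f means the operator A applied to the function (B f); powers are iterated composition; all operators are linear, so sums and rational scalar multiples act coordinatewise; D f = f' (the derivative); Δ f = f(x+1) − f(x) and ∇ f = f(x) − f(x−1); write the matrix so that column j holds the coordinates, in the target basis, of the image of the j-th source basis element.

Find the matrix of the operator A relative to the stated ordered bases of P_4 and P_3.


the matrix is [[0, 4, 2, 2, 2]; [0, 0, 8, 6, 8]; [0, 0, 0, 12, 12]; [0, 0, 0, 0, 16]] (rows listed top to bottom)

image of 1: 0
image of x: 4
image of x^2: 8x + 2
image of x^3: 12x^2 + 6x + 2
image of x^4: 16x^3 + 12x^2 + 8x + 2
each image's coordinates form column j of the matrix


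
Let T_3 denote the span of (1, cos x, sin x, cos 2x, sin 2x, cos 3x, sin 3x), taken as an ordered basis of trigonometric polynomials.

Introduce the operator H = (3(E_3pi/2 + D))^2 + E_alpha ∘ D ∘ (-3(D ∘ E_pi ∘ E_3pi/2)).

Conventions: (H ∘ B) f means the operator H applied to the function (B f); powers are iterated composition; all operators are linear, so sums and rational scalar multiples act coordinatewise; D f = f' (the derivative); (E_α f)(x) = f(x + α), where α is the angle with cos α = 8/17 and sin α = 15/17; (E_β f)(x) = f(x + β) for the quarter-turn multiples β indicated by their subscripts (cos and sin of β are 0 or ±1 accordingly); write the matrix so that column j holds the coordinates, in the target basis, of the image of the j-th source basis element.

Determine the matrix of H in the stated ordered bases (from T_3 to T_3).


the matrix is [[9, 0, 0, 0, 0, 0, 0]; [0, -45/17, 24/17, 0, 0, 0, 0]; [0, -24/17, -45/17, 0, 0, 0, 0]; [0, 0, 0, -5871/289, -13284/289, 0, 0]; [0, 0, 0, 13284/289, -5871/289, 0, 0]; [0, 0, 0, 0, 0, -720837/4913, 131976/4913]; [0, 0, 0, 0, 0, -131976/4913, -720837/4913]] (rows listed top to bottom)

image of 1: 9
image of cos x: -(45/17)cos x - (24/17)sin x
image of sin x: (24/17)cos x - (45/17)sin x
image of cos 2x: -(5871/289)cos 2x + (13284/289)sin 2x
image of sin 2x: -(13284/289)cos 2x - (5871/289)sin 2x
image of cos 3x: -(720837/4913)cos 3x - (131976/4913)sin 3x
image of sin 3x: (131976/4913)cos 3x - (720837/4913)sin 3x
each image's coordinates form column j of the matrix


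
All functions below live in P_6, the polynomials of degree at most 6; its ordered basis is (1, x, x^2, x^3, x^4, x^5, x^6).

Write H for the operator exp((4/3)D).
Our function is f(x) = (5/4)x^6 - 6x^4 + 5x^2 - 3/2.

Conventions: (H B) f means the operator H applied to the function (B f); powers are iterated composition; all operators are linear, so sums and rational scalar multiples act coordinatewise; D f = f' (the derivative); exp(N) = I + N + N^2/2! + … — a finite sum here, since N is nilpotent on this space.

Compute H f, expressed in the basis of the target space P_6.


the image equals g(x) = (5/4)x^6 + 10x^5 + (82/3)x^4 + (736/27)x^3 + (7/27)x^2 - (968/81)x - 6635/1458

order-1 term: 10x^5 - 32x^3 + (40/3)x
order-2 term: (100/3)x^4 - 64x^2 + 80/9
order-3 term: (1600/27)x^3 - (512/9)x
order-4 term: (1600/27)x^2 - 512/27
order-5 term: (2560/81)x
order-6 term: 5120/729
the series for exp((4/3)D) f terminates at order 6
exp((4/3)D) f = (5/4)x^6 + 10x^5 + (82/3)x^4 + (736/27)x^3 + (7/27)x^2 - (968/81)x - 6635/1458


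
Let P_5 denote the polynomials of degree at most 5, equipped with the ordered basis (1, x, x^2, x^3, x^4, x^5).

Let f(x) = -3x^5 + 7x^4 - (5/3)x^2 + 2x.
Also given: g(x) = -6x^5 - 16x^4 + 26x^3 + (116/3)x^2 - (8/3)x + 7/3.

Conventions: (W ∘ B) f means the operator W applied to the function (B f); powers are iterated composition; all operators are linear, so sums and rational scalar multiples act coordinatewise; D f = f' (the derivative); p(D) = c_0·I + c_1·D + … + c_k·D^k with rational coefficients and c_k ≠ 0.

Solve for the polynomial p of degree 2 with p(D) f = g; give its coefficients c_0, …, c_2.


D^0 f = -3x^5 + 7x^4 - (5/3)x^2 + 2x
D^1 f = -15x^4 + 28x^3 - (10/3)x + 2
D^2 f = -60x^3 + 84x^2 - 10/3
matching coefficients of g against c_0 f + c_1 Df + … from the top degree down determines the c_i
solution: c_0 = 2, c_1 = 2, c_2 = 1/2

c_0 = 2, c_1 = 2, c_2 = 1/2


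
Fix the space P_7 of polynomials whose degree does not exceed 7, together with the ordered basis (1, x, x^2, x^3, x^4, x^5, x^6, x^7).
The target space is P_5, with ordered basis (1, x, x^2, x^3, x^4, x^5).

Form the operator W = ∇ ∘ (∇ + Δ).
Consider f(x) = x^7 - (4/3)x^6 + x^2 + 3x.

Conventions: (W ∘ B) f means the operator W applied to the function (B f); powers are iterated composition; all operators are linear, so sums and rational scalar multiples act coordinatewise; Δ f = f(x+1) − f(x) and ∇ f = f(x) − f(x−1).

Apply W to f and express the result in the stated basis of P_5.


∇ f = 7x^6 - 29x^5 + 55x^4 - (185/3)x^3 + 41x^2 - 13x + 13/3
Δ f = 7x^6 + 13x^5 + 15x^4 + (25/3)x^3 + x^2 + x + 11/3
(∇ + Δ) f = 14x^6 - 16x^5 + 70x^4 - (160/3)x^3 + 42x^2 - 12x + 8
∇ (∇ + Δ) f = 84x^5 - 290x^4 + 720x^3 - 950x^2 + 688x - 622/3

the result is g(x) = 84x^5 - 290x^4 + 720x^3 - 950x^2 + 688x - 622/3


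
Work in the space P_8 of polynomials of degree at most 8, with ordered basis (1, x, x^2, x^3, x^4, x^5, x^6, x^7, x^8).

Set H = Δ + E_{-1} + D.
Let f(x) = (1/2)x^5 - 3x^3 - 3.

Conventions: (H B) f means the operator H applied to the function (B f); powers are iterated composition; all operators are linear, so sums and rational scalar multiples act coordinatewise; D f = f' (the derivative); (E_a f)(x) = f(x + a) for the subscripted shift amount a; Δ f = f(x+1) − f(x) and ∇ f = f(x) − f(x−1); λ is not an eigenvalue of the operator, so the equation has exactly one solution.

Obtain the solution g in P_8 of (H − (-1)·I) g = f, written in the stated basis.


g(x) = (1/4)x^5 - (5/8)x^4 - (11/4)x^3 + (63/8)x^2 - (7/8)x - 133/16

write g with unknown coordinates in the stated basis and equate coefficients in (H − (-1)·I) g = f
solving from the highest basis element down gives g = (1/4)x^5 - (5/8)x^4 - (11/4)x^3 + (63/8)x^2 - (7/8)x - 133/16
check: H g = (1/4)x^5 + (5/8)x^4 - (1/4)x^3 - (63/8)x^2 + (7/8)x + 85/16
so H g − (-1)·g = (1/2)x^5 - 3x^3 - 3 = f ✓


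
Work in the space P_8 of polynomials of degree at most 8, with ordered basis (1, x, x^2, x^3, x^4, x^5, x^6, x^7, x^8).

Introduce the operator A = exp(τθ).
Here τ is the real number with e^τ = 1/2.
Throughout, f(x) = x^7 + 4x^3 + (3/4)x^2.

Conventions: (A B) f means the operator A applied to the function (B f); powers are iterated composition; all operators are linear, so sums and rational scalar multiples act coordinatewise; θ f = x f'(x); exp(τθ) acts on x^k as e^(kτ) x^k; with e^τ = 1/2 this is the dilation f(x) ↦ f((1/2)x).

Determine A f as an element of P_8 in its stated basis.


the image equals g(x) = (1/128)x^7 + (1/2)x^3 + (3/16)x^2

exp(τθ) x^k = e^(kτ) x^k; with e^τ = 1/2 this sends x^k to (1/2)^k x^k
x^2 ↦ 1/4 x^2
x^3 ↦ 1/8 x^3
x^7 ↦ 1/128 x^7
applying this coordinatewise to f: exp(τθ) f = (1/128)x^7 + (1/2)x^3 + (3/16)x^2


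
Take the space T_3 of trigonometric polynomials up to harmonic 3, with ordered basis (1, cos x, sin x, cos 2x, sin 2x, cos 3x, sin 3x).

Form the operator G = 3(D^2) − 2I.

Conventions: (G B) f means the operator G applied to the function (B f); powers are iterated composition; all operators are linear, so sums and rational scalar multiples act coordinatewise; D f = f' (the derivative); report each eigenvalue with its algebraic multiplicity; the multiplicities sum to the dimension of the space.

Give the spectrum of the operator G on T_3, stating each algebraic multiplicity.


image of 1: -2
image of cos x: -5cos x
image of sin x: -5sin x
image of cos 2x: -14cos 2x
image of sin 2x: -14sin 2x
image of cos 3x: -29cos 3x
image of sin 3x: -29sin 3x
the matrix is diagonal; its diagonal is (-2, -5, -5, -14, -14, -29, -29)
for a triangular matrix the eigenvalues are the diagonal entries, with algebraic multiplicity their repetition count

λ = -29 (multiplicity 2), λ = -14 (multiplicity 2), λ = -5 (multiplicity 2), λ = -2 (multiplicity 1)


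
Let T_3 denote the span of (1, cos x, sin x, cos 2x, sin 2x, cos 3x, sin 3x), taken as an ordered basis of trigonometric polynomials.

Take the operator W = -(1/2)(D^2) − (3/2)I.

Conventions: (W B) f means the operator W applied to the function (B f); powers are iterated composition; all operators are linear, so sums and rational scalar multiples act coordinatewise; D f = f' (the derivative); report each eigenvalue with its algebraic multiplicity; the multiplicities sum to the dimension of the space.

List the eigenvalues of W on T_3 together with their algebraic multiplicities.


λ = -3/2 (multiplicity 1), λ = -1 (multiplicity 2), λ = 1/2 (multiplicity 2), λ = 3 (multiplicity 2)

image of 1: -3/2
image of cos x: -cos x
image of sin x: -sin x
image of cos 2x: (1/2)cos 2x
image of sin 2x: (1/2)sin 2x
image of cos 3x: 3cos 3x
image of sin 3x: 3sin 3x
the matrix is diagonal; its diagonal is (-3/2, -1, -1, 1/2, 1/2, 3, 3)
for a triangular matrix the eigenvalues are the diagonal entries, with algebraic multiplicity their repetition count


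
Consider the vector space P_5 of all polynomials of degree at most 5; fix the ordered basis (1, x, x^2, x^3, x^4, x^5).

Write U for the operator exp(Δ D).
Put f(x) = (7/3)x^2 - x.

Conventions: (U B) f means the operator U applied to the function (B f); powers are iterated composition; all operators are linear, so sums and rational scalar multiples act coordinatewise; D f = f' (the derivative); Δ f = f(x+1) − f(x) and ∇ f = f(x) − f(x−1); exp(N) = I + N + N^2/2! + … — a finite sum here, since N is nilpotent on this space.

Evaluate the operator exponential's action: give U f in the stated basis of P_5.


the image equals g(x) = (7/3)x^2 - x + 14/3

order-1 term: 14/3
the series for exp(Δ D) f terminates at order 1
exp(Δ D) f = (7/3)x^2 - x + 14/3


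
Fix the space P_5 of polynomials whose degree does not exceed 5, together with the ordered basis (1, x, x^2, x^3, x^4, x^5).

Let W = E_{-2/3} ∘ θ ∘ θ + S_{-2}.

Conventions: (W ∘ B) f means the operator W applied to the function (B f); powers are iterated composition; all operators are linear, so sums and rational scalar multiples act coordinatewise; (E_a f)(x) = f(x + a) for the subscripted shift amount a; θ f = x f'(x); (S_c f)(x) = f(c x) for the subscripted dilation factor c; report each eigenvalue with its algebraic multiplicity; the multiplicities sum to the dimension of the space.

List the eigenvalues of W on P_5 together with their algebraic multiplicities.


λ = -7 (multiplicity 1), λ = -1 (multiplicity 1), λ = 1 (multiplicity 2), λ = 8 (multiplicity 1), λ = 32 (multiplicity 1)

image of 1: 1
image of x: -x - 2/3
image of x^2: 8x^2 - (16/3)x + 16/9
image of x^3: x^3 - 18x^2 + 12x - 8/3
image of x^4: 32x^4 - (128/3)x^3 + (128/3)x^2 - (512/27)x + 256/81
image of x^5: -7x^5 - (250/3)x^4 + (1000/9)x^3 - (2000/27)x^2 + (2000/81)x - 800/243
the matrix is upper triangular; its diagonal is (1, -1, 8, 1, 32, -7)
for a triangular matrix the eigenvalues are the diagonal entries, with algebraic multiplicity their repetition count


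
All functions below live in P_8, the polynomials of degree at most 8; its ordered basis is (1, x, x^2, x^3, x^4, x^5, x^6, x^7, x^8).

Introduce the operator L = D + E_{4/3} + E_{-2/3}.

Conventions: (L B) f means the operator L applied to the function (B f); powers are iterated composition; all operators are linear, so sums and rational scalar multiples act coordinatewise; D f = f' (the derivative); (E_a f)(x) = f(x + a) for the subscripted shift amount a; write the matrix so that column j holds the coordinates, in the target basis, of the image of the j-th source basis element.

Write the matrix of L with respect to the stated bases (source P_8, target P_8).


image of 1: 2
image of x: 2x + 5/3
image of x^2: 2x^2 + (10/3)x + 20/9
image of x^3: 2x^3 + 5x^2 + (20/3)x + 56/27
image of x^4: 2x^4 + (20/3)x^3 + (40/3)x^2 + (224/27)x + 272/81
image of x^5: 2x^5 + (25/3)x^4 + (200/9)x^3 + (560/27)x^2 + (1360/81)x + 992/243
image of x^6: 2x^6 + 10x^5 + (100/3)x^4 + (1120/27)x^3 + (1360/27)x^2 + (1984/81)x + 4160/729
image of x^7: 2x^7 + (35/3)x^6 + (140/3)x^5 + (1960/27)x^4 + (9520/81)x^3 + (6944/81)x^2 + (29120/729)x + 16256/2187
image of x^8: 2x^8 + (40/3)x^7 + (560/9)x^6 + (3136/27)x^5 + (19040/81)x^4 + (55552/243)x^3 + (116480/729)x^2 + (130048/2187)x + 65792/6561
each image's coordinates form column j of the matrix

the matrix is [[2, 5/3, 20/9, 56/27, 272/81, 992/243, 4160/729, 16256/2187, 65792/6561]; [0, 2, 10/3, 20/3, 224/27, 1360/81, 1984/81, 29120/729, 130048/2187]; [0, 0, 2, 5, 40/3, 560/27, 1360/27, 6944/81, 116480/729]; [0, 0, 0, 2, 20/3, 200/9, 1120/27, 9520/81, 55552/243]; [0, 0, 0, 0, 2, 25/3, 100/3, 1960/27, 19040/81]; [0, 0, 0, 0, 0, 2, 10, 140/3, 3136/27]; [0, 0, 0, 0, 0, 0, 2, 35/3, 560/9]; [0, 0, 0, 0, 0, 0, 0, 2, 40/3]; [0, 0, 0, 0, 0, 0, 0, 0, 2]] (rows listed top to bottom)


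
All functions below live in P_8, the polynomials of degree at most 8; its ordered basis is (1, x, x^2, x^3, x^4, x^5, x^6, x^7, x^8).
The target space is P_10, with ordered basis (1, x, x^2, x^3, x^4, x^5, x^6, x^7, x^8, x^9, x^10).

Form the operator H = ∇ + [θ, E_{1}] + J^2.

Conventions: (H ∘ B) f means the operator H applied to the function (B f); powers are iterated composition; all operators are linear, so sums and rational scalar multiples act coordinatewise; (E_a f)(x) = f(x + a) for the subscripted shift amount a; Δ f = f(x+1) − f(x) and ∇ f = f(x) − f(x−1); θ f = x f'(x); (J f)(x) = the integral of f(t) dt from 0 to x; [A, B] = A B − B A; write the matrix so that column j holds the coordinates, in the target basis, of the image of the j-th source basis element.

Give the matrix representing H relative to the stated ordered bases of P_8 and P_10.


image of 1: (1/2)x^2
image of x: (1/6)x^3
image of x^2: (1/12)x^4 - 3
image of x^3: (1/20)x^5 - 9x - 2
image of x^4: (1/30)x^6 - 18x^2 - 8x - 5
image of x^5: (1/42)x^7 - 30x^3 - 20x^2 - 25x - 4
image of x^6: (1/56)x^8 - 45x^4 - 40x^3 - 75x^2 - 24x - 7
image of x^7: (1/72)x^9 - 63x^5 - 70x^4 - 175x^3 - 84x^2 - 49x - 6
image of x^8: (1/90)x^10 - 84x^6 - 112x^5 - 350x^4 - 224x^3 - 196x^2 - 48x - 9
each image's coordinates form column j of the matrix

the matrix is [[0, 0, -3, -2, -5, -4, -7, -6, -9]; [0, 0, 0, -9, -8, -25, -24, -49, -48]; [1/2, 0, 0, 0, -18, -20, -75, -84, -196]; [0, 1/6, 0, 0, 0, -30, -40, -175, -224]; [0, 0, 1/12, 0, 0, 0, -45, -70, -350]; [0, 0, 0, 1/20, 0, 0, 0, -63, -112]; [0, 0, 0, 0, 1/30, 0, 0, 0, -84]; [0, 0, 0, 0, 0, 1/42, 0, 0, 0]; [0, 0, 0, 0, 0, 0, 1/56, 0, 0]; [0, 0, 0, 0, 0, 0, 0, 1/72, 0]; [0, 0, 0, 0, 0, 0, 0, 0, 1/90]] (rows listed top to bottom)


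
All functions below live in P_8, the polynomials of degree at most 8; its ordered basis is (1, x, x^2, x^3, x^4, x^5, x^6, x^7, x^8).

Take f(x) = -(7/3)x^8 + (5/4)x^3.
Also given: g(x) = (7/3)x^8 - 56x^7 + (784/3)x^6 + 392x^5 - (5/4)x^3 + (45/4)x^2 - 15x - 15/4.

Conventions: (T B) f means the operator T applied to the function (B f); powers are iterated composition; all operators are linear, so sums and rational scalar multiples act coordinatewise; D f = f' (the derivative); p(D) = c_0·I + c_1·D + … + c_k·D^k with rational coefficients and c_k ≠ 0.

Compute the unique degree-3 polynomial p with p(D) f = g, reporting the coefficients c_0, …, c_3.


p(D) = -I + 3·D − 2·D^2 − (1/2)·D^3, i.e. c_0 = -1, c_1 = 3, c_2 = -2, c_3 = -1/2

D^0 f = -(7/3)x^8 + (5/4)x^3
D^1 f = -(56/3)x^7 + (15/4)x^2
D^2 f = -(392/3)x^6 + (15/2)x
D^3 f = -784x^5 + 15/2
matching coefficients of g against c_0 f + c_1 Df + … from the top degree down determines the c_i
solution: c_0 = -1, c_1 = 3, c_2 = -2, c_3 = -1/2


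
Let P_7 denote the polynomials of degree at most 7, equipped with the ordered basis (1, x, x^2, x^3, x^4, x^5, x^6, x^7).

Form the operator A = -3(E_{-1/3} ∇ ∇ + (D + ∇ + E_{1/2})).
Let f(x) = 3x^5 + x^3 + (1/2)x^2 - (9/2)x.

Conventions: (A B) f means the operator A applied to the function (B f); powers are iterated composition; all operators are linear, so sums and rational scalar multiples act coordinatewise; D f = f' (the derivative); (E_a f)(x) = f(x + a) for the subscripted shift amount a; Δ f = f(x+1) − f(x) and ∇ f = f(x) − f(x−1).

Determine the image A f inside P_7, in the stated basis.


the result is g(x) = -9x^5 - (225/2)x^4 - (231/2)x^3 + (2379/4)x^2 - (16209/16)x + 56629/96

∇ f = 15x^4 - 30x^3 + 33x^2 - 17x - 1
∇ ∇ f = 60x^3 - 180x^2 + 216x - 95
E_{-1/3} ∇ ∇ f = 60x^3 - 240x^2 + 356x - 1703/9
D f = 15x^4 + 3x^2 + x - 9/2
∇ f = 15x^4 - 30x^3 + 33x^2 - 17x - 1
E_{1/2} f = 3x^5 + (15/2)x^4 + (17/2)x^3 + (23/4)x^2 - (37/16)x - 61/32
(D + ∇ + E_{1/2}) f = 3x^5 + (75/2)x^4 - (43/2)x^3 + (167/4)x^2 - (293/16)x - 237/32
(E_{-1/3} ∇ ∇ + (D + ∇ + E_{1/2})) f = 3x^5 + (75/2)x^4 + (77/2)x^3 - (793/4)x^2 + (5403/16)x - 56629/288
(-3(E_{-1/3} ∇ ∇ + (D + ∇ + E_{1/2}))) f = -9x^5 - (225/2)x^4 - (231/2)x^3 + (2379/4)x^2 - (16209/16)x + 56629/96


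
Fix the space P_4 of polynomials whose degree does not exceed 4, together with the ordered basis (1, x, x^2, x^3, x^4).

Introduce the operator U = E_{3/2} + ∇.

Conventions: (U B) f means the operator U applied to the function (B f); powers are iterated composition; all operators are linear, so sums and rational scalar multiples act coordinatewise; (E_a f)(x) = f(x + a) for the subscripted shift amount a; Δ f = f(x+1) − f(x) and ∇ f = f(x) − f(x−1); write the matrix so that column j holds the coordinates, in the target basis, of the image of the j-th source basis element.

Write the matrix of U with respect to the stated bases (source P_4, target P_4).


image of 1: 1
image of x: x + 5/2
image of x^2: x^2 + 5x + 5/4
image of x^3: x^3 + (15/2)x^2 + (15/4)x + 35/8
image of x^4: x^4 + 10x^3 + (15/2)x^2 + (35/2)x + 65/16
each image's coordinates form column j of the matrix

the matrix is [[1, 5/2, 5/4, 35/8, 65/16]; [0, 1, 5, 15/4, 35/2]; [0, 0, 1, 15/2, 15/2]; [0, 0, 0, 1, 10]; [0, 0, 0, 0, 1]] (rows listed top to bottom)


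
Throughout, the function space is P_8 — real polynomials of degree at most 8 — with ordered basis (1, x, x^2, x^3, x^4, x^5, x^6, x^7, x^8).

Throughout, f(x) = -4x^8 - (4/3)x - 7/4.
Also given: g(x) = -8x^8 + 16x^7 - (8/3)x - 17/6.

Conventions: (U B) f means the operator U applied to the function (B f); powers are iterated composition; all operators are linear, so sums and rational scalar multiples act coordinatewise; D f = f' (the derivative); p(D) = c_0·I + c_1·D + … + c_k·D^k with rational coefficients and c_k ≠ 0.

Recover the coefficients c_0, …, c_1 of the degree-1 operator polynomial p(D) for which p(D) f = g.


D^0 f = -4x^8 - (4/3)x - 7/4
D^1 f = -32x^7 - 4/3
matching coefficients of g against c_0 f + c_1 Df + … from the top degree down determines the c_i
solution: c_0 = 2, c_1 = -1/2

p(D) = 2·I − (1/2)·D, i.e. c_0 = 2, c_1 = -1/2


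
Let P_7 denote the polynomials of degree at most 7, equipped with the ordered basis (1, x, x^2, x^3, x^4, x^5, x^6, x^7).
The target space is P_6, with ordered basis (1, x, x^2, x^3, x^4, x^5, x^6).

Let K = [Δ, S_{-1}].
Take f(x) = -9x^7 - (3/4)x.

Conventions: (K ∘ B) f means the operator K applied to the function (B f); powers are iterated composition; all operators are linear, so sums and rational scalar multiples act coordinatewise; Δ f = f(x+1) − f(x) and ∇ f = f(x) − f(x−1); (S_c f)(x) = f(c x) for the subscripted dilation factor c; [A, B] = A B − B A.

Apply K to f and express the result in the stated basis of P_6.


S_{-1} f = 9x^7 + (3/4)x
Δ S_{-1} f = 63x^6 + 189x^5 + 315x^4 + 315x^3 + 189x^2 + 63x + 39/4
Δ f = -63x^6 - 189x^5 - 315x^4 - 315x^3 - 189x^2 - 63x - 39/4
S_{-1} Δ f = -63x^6 + 189x^5 - 315x^4 + 315x^3 - 189x^2 + 63x - 39/4
[Δ, S_{-1}] f = 126x^6 + 630x^4 + 378x^2 + 39/2

the image equals g(x) = 126x^6 + 630x^4 + 378x^2 + 39/2


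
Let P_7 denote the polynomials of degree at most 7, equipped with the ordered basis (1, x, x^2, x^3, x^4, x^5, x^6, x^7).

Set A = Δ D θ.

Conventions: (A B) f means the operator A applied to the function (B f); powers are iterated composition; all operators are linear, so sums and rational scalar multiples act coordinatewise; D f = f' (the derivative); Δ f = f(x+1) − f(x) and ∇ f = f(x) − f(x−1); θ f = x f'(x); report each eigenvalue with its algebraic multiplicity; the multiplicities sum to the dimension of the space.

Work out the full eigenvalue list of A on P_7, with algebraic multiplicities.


image of 1: 0
image of x: 0
image of x^2: 4
image of x^3: 18x + 9
image of x^4: 48x^2 + 48x + 16
image of x^5: 100x^3 + 150x^2 + 100x + 25
image of x^6: 180x^4 + 360x^3 + 360x^2 + 180x + 36
image of x^7: 294x^5 + 735x^4 + 980x^3 + 735x^2 + 294x + 49
the matrix is upper triangular; its diagonal is (0, 0, 0, 0, 0, 0, 0, 0)
for a triangular matrix the eigenvalues are the diagonal entries, with algebraic multiplicity their repetition count

λ = 0 (multiplicity 8)


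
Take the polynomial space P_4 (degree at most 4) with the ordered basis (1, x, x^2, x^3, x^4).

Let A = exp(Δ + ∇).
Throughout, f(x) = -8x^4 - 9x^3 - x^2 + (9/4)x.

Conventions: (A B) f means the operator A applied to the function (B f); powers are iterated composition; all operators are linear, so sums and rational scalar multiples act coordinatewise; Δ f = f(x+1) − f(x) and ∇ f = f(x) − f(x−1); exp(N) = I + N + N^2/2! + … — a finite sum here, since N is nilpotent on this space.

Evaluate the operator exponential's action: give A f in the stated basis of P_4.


order-1 term: -64x^3 - 54x^2 - 68x - 27/2
order-2 term: -192x^2 - 108x - 132
order-3 term: -256x - 72
order-4 term: -128
the series for exp(Δ + ∇) f terminates at order 4
exp(Δ + ∇) f = -8x^4 - 73x^3 - 247x^2 - (1719/4)x - 691/2

the result is g(x) = -8x^4 - 73x^3 - 247x^2 - (1719/4)x - 691/2


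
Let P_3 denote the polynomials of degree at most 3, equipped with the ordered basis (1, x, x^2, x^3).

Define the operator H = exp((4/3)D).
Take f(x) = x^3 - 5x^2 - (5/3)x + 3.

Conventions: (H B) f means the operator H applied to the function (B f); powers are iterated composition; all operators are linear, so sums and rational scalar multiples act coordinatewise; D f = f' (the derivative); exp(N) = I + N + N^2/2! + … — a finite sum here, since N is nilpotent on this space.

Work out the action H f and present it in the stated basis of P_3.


g(x) = x^3 - x^2 - (29/3)x - 155/27

order-1 term: 4x^2 - (40/3)x - 20/9
order-2 term: (16/3)x - 80/9
order-3 term: 64/27
the series for exp((4/3)D) f terminates at order 3
exp((4/3)D) f = x^3 - x^2 - (29/3)x - 155/27


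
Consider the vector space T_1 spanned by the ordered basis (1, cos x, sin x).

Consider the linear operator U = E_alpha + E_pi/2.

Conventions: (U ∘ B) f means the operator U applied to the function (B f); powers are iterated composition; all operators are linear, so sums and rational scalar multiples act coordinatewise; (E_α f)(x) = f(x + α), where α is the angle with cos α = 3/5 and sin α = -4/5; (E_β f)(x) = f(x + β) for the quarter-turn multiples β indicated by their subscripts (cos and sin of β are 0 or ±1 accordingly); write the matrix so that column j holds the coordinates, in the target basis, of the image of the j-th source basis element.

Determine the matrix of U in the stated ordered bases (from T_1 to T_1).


the matrix is [[2, 0, 0]; [0, 3/5, 1/5]; [0, -1/5, 3/5]] (rows listed top to bottom)

image of 1: 2
image of cos x: (3/5)cos x - (1/5)sin x
image of sin x: (1/5)cos x + (3/5)sin x
each image's coordinates form column j of the matrix


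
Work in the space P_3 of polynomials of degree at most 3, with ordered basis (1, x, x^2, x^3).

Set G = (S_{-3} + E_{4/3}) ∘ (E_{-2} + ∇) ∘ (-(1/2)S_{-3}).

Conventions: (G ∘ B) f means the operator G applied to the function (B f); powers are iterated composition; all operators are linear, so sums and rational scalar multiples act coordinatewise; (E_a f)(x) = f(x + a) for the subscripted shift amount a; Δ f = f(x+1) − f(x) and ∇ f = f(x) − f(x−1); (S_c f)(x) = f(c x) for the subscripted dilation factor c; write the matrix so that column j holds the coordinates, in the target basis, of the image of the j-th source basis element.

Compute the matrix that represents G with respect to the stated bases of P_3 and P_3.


image of 1: -1
image of x: -3x - 1
image of x^2: -45x^2 - 30x - 23
image of x^3: -351x^3 - 351x^2 - 279x - 67
each image's coordinates form column j of the matrix

the matrix is [[-1, -1, -23, -67]; [0, -3, -30, -279]; [0, 0, -45, -351]; [0, 0, 0, -351]] (rows listed top to bottom)


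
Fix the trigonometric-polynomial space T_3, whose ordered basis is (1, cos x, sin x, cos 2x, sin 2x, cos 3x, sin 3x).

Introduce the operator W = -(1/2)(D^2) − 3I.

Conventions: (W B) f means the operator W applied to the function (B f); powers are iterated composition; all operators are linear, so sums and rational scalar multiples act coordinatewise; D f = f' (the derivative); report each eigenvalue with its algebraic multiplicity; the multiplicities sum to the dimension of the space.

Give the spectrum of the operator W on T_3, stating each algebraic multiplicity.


λ = -3 (multiplicity 1), λ = -5/2 (multiplicity 2), λ = -1 (multiplicity 2), λ = 3/2 (multiplicity 2)

image of 1: -3
image of cos x: -(5/2)cos x
image of sin x: -(5/2)sin x
image of cos 2x: -cos 2x
image of sin 2x: -sin 2x
image of cos 3x: (3/2)cos 3x
image of sin 3x: (3/2)sin 3x
the matrix is diagonal; its diagonal is (-3, -5/2, -5/2, -1, -1, 3/2, 3/2)
for a triangular matrix the eigenvalues are the diagonal entries, with algebraic multiplicity their repetition count
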